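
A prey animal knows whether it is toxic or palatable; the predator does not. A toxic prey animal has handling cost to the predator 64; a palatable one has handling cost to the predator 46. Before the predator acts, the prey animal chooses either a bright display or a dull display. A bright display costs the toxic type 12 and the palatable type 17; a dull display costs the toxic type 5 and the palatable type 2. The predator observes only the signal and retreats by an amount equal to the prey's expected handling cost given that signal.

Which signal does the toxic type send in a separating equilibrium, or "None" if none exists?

Try toxic → bright display, palatable → dull display:
  Under separation the predator infers type exactly: bright display → toxic (pays 64), dull display → palatable (pays 46).
  Toxic: bright display gives 64 − 12 = 52; dull display gives 46 − 5 = 41. No deviation. ✓
  Palatable: dull display gives 46 − 2 = 44; bright display gives 64 − 17 = 47. Would deviate. ✗
Try toxic → dull display, palatable → bright display:
  Under separation the predator infers type exactly: dull display → toxic (pays 64), bright display → palatable (pays 46).
  Toxic: dull display gives 64 − 5 = 59; bright display gives 46 − 12 = 34. No deviation. ✓
  Palatable: bright display gives 46 − 17 = 29; dull display gives 64 − 2 = 62. Would deviate. ✗
Neither assignment is incentive-compatible.

None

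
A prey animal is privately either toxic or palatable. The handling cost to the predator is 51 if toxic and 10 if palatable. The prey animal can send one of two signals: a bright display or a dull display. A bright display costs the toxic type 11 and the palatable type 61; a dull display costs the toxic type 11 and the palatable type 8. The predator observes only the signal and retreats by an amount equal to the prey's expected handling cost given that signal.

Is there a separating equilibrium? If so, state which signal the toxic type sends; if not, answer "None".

bright display

Try toxic → bright display, palatable → dull display:
  Under separation the predator infers type exactly: bright display → toxic (pays 51), dull display → palatable (pays 10).
  Toxic: bright display gives 51 − 11 = 40; dull display gives 10 − 11 = -1. No deviation. ✓
  Palatable: dull display gives 10 − 8 = 2; bright display gives 51 − 61 = -10. No deviation. ✓
Both hold — the toxic type sends bright display.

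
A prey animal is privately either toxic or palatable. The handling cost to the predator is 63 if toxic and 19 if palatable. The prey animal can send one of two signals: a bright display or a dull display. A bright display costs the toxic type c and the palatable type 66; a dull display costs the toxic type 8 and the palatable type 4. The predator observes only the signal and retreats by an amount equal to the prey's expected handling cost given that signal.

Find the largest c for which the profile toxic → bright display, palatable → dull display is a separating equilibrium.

Under separation: bright display → toxic (pays 63); dull display → palatable (pays 19).
Palatable: 19 − 4 = 15 ≥ 63 − 66 = -3. Holds regardless of c. ✓
Toxic: 63 − c ≥ 19 − 8, so c ≤ 63 − 11 = 52.

52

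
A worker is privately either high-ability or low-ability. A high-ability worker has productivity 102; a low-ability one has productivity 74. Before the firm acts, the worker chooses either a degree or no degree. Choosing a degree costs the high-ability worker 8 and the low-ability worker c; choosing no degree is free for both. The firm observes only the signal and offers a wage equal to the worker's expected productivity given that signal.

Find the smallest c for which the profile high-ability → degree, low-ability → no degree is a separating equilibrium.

28

Under separation: degree → high-ability (pays 102); no degree → low-ability (pays 74).
High-ability: 102 − 8 = 94 ≥ 74 − 0 = 74. Holds regardless of c. ✓
Low-ability: 74 − 0 ≥ 102 − c, so c ≥ 102 − 74 = 28.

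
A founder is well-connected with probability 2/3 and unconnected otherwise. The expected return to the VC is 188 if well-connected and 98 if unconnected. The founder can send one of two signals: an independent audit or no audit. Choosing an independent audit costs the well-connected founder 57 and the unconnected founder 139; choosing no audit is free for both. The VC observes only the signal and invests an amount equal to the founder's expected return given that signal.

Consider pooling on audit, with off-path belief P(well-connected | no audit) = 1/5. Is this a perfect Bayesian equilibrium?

No

On the equilibrium path (audit) the VC holds the prior 2/3 and pays 2/3·188 + 1/3·98 = 158. Off-path (no audit) belief 1/5 gives 1/5·188 + 4/5·98 = 116.
Well-connected: audit gives 158 − 57 = 101; no audit gives 116 − 0 = 116. Deviates. ✗
Unconnected: audit gives 158 − 139 = 19; no audit gives 116 − 0 = 116. Deviates. ✗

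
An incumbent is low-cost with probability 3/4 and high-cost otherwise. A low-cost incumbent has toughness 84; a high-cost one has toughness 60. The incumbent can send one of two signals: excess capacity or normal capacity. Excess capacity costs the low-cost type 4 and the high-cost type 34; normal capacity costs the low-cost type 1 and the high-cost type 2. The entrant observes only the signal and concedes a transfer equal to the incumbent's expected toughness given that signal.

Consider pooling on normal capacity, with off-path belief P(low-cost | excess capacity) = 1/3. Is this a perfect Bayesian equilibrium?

Yes

On the equilibrium path (normal capacity) the entrant holds the prior 3/4 and pays 3/4·84 + 1/4·60 = 78. Off-path (excess capacity) belief 1/3 gives 1/3·84 + 2/3·60 = 68.
Low-cost: normal capacity gives 78 − 1 = 77; excess capacity gives 68 − 4 = 64. Stays. ✓
High-cost: normal capacity gives 78 − 2 = 76; excess capacity gives 68 − 34 = 34. Stays. ✓
Beliefs are Bayes-consistent on-path and both types best-respond.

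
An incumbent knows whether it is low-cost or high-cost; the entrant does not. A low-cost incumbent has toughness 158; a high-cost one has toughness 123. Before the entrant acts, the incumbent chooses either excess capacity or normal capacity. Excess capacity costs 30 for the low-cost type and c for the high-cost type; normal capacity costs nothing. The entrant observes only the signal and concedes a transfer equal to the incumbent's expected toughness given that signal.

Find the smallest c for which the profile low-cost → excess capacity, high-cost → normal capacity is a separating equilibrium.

35

Under separation: excess capacity → low-cost (pays 158); normal capacity → high-cost (pays 123).
Low-cost: 158 − 30 = 128 ≥ 123 − 0 = 123. Holds regardless of c. ✓
High-cost: 123 − 0 ≥ 158 − c, so c ≥ 158 − 123 = 35.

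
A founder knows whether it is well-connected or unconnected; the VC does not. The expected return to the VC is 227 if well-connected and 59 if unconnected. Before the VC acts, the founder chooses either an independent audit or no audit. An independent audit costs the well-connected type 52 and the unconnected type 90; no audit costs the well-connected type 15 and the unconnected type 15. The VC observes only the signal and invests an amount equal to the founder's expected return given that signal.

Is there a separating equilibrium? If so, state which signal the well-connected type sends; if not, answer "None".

Try well-connected → audit, unconnected → no audit:
  If types separate, audit earns payment 227 and no audit earns 59.
  Well-connected: audit gives 227 − 52 = 175; no audit gives 59 − 15 = 44. No deviation. ✓
  Unconnected: no audit gives 59 − 15 = 44; audit gives 227 − 90 = 137. Would deviate. ✗
Try well-connected → no audit, unconnected → audit:
  If types separate, no audit earns payment 227 and audit earns 59.
  Well-connected: no audit gives 227 − 15 = 212; audit gives 59 − 52 = 7. No deviation. ✓
  Unconnected: audit gives 59 − 90 = -31; no audit gives 227 − 15 = 212. Would deviate. ✗
Neither assignment is incentive-compatible.

None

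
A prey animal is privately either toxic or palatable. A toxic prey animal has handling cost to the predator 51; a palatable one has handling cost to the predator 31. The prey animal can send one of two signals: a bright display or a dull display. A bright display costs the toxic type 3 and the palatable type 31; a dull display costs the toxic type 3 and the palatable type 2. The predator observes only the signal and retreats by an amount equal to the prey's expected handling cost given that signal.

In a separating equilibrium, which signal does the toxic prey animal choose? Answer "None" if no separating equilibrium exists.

Try toxic → bright display, palatable → dull display:
  If types separate, bright display earns payment 51 and dull display earns 31.
  Toxic: bright display gives 51 − 3 = 48; dull display gives 31 − 3 = 28. No deviation. ✓
  Palatable: dull display gives 31 − 2 = 29; bright display gives 51 − 31 = 20. No deviation. ✓
Both hold — the toxic type sends bright display.

bright display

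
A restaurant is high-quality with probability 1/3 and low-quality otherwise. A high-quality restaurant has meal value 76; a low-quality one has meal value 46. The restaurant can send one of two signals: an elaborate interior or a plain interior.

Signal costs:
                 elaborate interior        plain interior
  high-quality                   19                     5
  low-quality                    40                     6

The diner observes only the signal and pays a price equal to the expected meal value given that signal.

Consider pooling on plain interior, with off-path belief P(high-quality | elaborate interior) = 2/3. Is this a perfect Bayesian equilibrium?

At the pooled signal (plain interior) the diner holds the prior 1/3 and pays 1/3·76 + 2/3·46 = 56. Off-path (elaborate interior) belief 2/3 gives 2/3·76 + 1/3·46 = 66.
High-quality: plain interior gives 56 − 5 = 51; elaborate interior gives 66 − 19 = 47. Stays. ✓
Low-quality: plain interior gives 56 − 6 = 50; elaborate interior gives 66 − 40 = 26. Stays. ✓

Yes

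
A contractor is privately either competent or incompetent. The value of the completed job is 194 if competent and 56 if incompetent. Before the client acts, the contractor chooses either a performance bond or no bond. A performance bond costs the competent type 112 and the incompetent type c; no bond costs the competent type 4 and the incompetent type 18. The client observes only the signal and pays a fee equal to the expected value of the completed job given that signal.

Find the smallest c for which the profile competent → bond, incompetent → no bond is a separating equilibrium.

Under separation: bond → competent (pays 194); no bond → incompetent (pays 56).
Competent: 194 − 112 = 82 ≥ 56 − 4 = 52. Holds regardless of c. ✓
Incompetent: 56 − 18 ≥ 194 − c, so c ≥ 194 − 38 = 156.

156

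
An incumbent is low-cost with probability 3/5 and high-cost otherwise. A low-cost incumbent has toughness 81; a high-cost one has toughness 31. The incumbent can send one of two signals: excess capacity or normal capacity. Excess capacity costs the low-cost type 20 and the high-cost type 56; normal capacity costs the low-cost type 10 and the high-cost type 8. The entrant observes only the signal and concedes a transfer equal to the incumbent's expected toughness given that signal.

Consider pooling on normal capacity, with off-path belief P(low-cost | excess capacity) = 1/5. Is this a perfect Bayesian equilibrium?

Yes

At the pooled signal (normal capacity) the entrant holds the prior 3/5 and pays 3/5·81 + 2/5·31 = 61. Off-path (excess capacity) belief 1/5 gives 1/5·81 + 4/5·31 = 41.
Low-cost: normal capacity gives 61 − 10 = 51; excess capacity gives 41 − 20 = 21. Stays. ✓
High-cost: normal capacity gives 61 − 8 = 53; excess capacity gives 41 − 56 = -15. Stays. ✓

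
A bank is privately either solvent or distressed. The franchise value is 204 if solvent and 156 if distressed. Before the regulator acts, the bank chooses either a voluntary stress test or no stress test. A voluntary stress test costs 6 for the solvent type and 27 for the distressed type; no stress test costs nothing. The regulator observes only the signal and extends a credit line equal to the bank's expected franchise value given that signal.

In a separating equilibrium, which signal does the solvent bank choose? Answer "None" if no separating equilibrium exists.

Try solvent → stress test, distressed → no stress test:
  Under separation the regulator infers type exactly: stress test → solvent (pays 204), no stress test → distressed (pays 156).
  Solvent: stress test gives 204 − 6 = 198; no stress test gives 156 − 0 = 156. No deviation. ✓
  Distressed: no stress test gives 156 − 0 = 156; stress test gives 204 − 27 = 177. Would deviate. ✗
Try solvent → no stress test, distressed → stress test:
  Under separation the regulator infers type exactly: no stress test → solvent (pays 204), stress test → distressed (pays 156).
  Solvent: no stress test gives 204 − 0 = 204; stress test gives 156 − 6 = 150. No deviation. ✓
  Distressed: stress test gives 156 − 27 = 129; no stress test gives 204 − 0 = 204. Would deviate. ✗
Neither assignment is incentive-compatible.

None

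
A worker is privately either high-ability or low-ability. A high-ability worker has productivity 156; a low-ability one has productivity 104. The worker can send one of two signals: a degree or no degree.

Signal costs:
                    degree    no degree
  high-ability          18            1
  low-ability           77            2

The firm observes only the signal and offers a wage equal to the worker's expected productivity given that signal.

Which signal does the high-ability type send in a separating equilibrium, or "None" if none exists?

Try high-ability → degree, low-ability → no degree:
  If types separate, degree earns payment 156 and no degree earns 104.
  High-ability: degree gives 156 − 18 = 138; no degree gives 104 − 1 = 103. No deviation. ✓
  Low-ability: no degree gives 104 − 2 = 102; degree gives 156 − 77 = 79. No deviation. ✓
Both hold — the high-ability type sends degree.

degree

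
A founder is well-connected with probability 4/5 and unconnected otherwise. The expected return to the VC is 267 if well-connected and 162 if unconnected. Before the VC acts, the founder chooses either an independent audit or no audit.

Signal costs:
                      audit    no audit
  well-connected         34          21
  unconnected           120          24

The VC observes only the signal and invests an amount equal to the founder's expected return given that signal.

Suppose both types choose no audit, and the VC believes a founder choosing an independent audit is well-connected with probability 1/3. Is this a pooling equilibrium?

On the equilibrium path (no audit) the VC holds the prior 4/5 and pays 4/5·267 + 1/5·162 = 246. Off-path (audit) belief 1/3 gives 1/3·267 + 2/3·162 = 197.
Well-connected: no audit gives 246 − 21 = 225; audit gives 197 − 34 = 163. Stays. ✓
Unconnected: no audit gives 246 − 24 = 222; audit gives 197 − 120 = 77. Stays. ✓
Beliefs are Bayes-consistent on-path and both types best-respond.

Yes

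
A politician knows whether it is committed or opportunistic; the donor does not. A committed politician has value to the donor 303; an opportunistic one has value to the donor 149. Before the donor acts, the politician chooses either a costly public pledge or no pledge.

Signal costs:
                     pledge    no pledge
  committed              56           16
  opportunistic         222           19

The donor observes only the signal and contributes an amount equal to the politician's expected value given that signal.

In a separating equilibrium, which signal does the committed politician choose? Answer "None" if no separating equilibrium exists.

pledge

Try committed → pledge, opportunistic → no pledge:
  If types separate, pledge earns payment 303 and no pledge earns 149.
  Committed: pledge gives 303 − 56 = 247; no pledge gives 149 − 16 = 133. No deviation. ✓
  Opportunistic: no pledge gives 149 − 19 = 130; pledge gives 303 − 222 = 81. No deviation. ✓
Both hold — the committed type sends pledge.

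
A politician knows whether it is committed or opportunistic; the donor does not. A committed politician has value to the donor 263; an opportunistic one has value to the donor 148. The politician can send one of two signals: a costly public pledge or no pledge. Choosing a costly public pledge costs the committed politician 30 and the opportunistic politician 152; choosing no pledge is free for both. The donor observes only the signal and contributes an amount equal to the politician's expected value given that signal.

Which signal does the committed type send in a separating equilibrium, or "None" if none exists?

pledge

Try committed → pledge, opportunistic → no pledge:
  If types separate, pledge earns payment 263 and no pledge earns 148.
  Committed: pledge gives 263 − 30 = 233; no pledge gives 148 − 0 = 148. No deviation. ✓
  Opportunistic: no pledge gives 148 − 0 = 148; pledge gives 263 − 152 = 111. No deviation. ✓
Both hold — the committed type sends pledge.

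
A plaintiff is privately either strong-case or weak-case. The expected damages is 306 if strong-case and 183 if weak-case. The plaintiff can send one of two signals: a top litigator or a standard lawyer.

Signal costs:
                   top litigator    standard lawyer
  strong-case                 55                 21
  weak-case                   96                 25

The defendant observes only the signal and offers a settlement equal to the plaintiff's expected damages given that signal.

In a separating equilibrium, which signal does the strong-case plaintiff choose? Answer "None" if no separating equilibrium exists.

Try strong-case → top litigator, weak-case → standard lawyer:
  Under separation the defendant infers type exactly: top litigator → strong-case (pays 306), standard lawyer → weak-case (pays 183).
  Strong-case: top litigator gives 306 − 55 = 251; standard lawyer gives 183 − 21 = 162. No deviation. ✓
  Weak-case: standard lawyer gives 183 − 25 = 158; top litigator gives 306 − 96 = 210. Would deviate. ✗
Try strong-case → standard lawyer, weak-case → top litigator:
  Under separation the defendant infers type exactly: standard lawyer → strong-case (pays 306), top litigator → weak-case (pays 183).
  Strong-case: standard lawyer gives 306 − 21 = 285; top litigator gives 183 − 55 = 128. No deviation. ✓
  Weak-case: top litigator gives 183 − 96 = 87; standard lawyer gives 306 − 25 = 281. Would deviate. ✗
Neither assignment is incentive-compatible.

None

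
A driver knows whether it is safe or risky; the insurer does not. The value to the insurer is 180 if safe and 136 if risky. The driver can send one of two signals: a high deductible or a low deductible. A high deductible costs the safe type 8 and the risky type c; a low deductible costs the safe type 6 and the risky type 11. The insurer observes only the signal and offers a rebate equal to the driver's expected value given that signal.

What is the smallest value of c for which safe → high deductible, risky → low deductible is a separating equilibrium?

55

Under separation: high deductible → safe (pays 180); low deductible → risky (pays 136).
Safe: 180 − 8 = 172 ≥ 136 − 6 = 130. Holds regardless of c. ✓
Risky: 136 − 11 ≥ 180 − c, so c ≥ 180 − 125 = 55.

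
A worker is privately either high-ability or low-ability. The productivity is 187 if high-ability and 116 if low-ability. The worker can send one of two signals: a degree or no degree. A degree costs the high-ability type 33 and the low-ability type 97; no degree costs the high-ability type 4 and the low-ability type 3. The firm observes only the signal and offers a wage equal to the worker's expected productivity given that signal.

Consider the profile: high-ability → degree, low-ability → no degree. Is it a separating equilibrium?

Yes

If types separate, degree earns payment 187 and no degree earns 116.
High-ability: degree gives 187 − 33 = 154; no degree gives 116 − 4 = 112. No deviation. ✓
Low-ability: no degree gives 116 − 3 = 113; degree gives 187 − 97 = 90. No deviation. ✓
Neither type gains from mimicking the other.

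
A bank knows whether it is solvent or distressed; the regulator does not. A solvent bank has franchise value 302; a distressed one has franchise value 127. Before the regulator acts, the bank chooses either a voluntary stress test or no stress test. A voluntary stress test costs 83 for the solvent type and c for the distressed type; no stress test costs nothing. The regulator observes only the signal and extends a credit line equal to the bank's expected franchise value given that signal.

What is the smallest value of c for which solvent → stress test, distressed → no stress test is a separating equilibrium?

175

Under separation: stress test → solvent (pays 302); no stress test → distressed (pays 127).
Solvent: 302 − 83 = 219 ≥ 127 − 0 = 127. Holds regardless of c. ✓
Distressed: 127 − 0 ≥ 302 − c, so c ≥ 302 − 127 = 175.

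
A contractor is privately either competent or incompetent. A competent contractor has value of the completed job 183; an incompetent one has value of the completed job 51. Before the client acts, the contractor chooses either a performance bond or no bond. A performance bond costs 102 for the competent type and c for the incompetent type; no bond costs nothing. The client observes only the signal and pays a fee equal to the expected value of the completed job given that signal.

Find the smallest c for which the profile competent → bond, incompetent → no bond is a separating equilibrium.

Under separation: bond → competent (pays 183); no bond → incompetent (pays 51).
Competent: 183 − 102 = 81 ≥ 51 − 0 = 51. Holds regardless of c. ✓
Incompetent: 51 − 0 ≥ 183 − c, so c ≥ 183 − 51 = 132.

132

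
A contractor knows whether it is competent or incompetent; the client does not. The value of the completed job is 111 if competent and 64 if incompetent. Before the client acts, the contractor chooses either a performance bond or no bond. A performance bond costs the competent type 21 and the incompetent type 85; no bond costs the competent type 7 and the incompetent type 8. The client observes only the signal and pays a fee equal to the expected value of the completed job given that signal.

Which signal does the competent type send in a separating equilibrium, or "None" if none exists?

Try competent → bond, incompetent → no bond:
  Under separation the client infers type exactly: bond → competent (pays 111), no bond → incompetent (pays 64).
  Competent: bond gives 111 − 21 = 90; no bond gives 64 − 7 = 57. No deviation. ✓
  Incompetent: no bond gives 64 − 8 = 56; bond gives 111 − 85 = 26. No deviation. ✓
Both hold — the competent type sends bond.

bond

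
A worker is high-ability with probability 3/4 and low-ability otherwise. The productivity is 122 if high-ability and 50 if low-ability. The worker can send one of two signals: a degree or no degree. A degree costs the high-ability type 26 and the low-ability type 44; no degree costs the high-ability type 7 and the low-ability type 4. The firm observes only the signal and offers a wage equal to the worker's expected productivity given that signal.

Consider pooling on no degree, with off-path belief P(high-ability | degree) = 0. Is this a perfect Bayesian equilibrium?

On the equilibrium path (no degree) the firm holds the prior 3/4 and pays 3/4·122 + 1/4·50 = 104. Off-path (degree) belief 0 gives 0·122 + 1·50 = 50.
High-ability: no degree gives 104 − 7 = 97; degree gives 50 − 26 = 24. Stays. ✓
Low-ability: no degree gives 104 − 4 = 100; degree gives 50 − 44 = 6. Stays. ✓
Beliefs are Bayes-consistent on-path and both types best-respond.

Yes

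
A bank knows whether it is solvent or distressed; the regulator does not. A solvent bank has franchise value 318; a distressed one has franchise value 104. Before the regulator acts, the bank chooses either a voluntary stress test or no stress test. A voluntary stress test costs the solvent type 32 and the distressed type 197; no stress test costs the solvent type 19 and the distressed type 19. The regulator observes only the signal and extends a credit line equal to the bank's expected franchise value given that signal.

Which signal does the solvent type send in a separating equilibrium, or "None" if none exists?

Try solvent → stress test, distressed → no stress test:
  If types separate, stress test earns payment 318 and no stress test earns 104.
  Solvent: stress test gives 318 − 32 = 286; no stress test gives 104 − 19 = 85. No deviation. ✓
  Distressed: no stress test gives 104 − 19 = 85; stress test gives 318 − 197 = 121. Would deviate. ✗
Try solvent → no stress test, distressed → stress test:
  If types separate, no stress test earns payment 318 and stress test earns 104.
  Solvent: no stress test gives 318 − 19 = 299; stress test gives 104 − 32 = 72. No deviation. ✓
  Distressed: stress test gives 104 − 197 = -93; no stress test gives 318 − 19 = 299. Would deviate. ✗
Neither assignment is incentive-compatible.

None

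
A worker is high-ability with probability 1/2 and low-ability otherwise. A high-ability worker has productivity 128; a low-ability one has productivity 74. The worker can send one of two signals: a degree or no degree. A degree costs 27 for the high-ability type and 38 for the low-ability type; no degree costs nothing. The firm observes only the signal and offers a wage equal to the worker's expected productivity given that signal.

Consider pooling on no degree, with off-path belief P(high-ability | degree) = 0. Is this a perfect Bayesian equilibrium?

On the equilibrium path (no degree) the firm holds the prior 1/2 and pays 1/2·128 + 1/2·74 = 101. Off-path (degree) belief 0 gives 0·128 + 1·74 = 74.
High-ability: no degree gives 101 − 0 = 101; degree gives 74 − 27 = 47. Stays. ✓
Low-ability: no degree gives 101 − 0 = 101; degree gives 74 − 38 = 36. Stays. ✓
Beliefs are Bayes-consistent on-path and both types best-respond.

Yes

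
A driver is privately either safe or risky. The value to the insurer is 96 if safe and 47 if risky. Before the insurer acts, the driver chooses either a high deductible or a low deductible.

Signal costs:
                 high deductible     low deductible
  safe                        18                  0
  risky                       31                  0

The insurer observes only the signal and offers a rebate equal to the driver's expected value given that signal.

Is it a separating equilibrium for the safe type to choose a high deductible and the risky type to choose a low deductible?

No

If types separate, high deductible earns payment 96 and low deductible earns 47.
Safe: high deductible gives 96 − 18 = 78; low deductible gives 47 − 0 = 47. No deviation. ✓
Risky: low deductible gives 47 − 0 = 47; high deductible gives 96 − 31 = 65. Would deviate. ✗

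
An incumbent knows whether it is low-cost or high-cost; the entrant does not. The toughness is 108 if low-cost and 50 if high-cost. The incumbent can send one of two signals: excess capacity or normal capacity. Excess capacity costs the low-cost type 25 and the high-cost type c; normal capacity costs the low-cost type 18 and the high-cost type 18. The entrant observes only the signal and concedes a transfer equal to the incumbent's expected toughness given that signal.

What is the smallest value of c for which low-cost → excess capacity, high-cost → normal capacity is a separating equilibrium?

76

Under separation: excess capacity → low-cost (pays 108); normal capacity → high-cost (pays 50).
Low-cost: 108 − 25 = 83 ≥ 50 − 18 = 32. Holds regardless of c. ✓
High-cost: 50 − 18 ≥ 108 − c, so c ≥ 108 − 32 = 76.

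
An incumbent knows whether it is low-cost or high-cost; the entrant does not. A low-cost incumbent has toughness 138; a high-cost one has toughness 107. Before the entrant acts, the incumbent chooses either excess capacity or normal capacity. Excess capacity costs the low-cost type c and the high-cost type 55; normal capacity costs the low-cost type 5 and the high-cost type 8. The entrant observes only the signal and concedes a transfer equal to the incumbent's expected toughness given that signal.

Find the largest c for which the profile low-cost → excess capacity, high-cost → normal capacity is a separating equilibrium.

36

Under separation: excess capacity → low-cost (pays 138); normal capacity → high-cost (pays 107).
High-cost: 107 − 8 = 99 ≥ 138 − 55 = 83. Holds regardless of c. ✓
Low-cost: 138 − c ≥ 107 − 5, so c ≤ 138 − 102 = 36.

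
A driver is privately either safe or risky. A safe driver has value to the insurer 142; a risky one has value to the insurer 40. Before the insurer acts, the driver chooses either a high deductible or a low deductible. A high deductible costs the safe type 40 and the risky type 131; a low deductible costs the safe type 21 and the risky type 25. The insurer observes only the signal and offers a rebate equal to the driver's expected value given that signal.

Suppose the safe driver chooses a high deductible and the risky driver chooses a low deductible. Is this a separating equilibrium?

If types separate, high deductible earns payment 142 and low deductible earns 40.
Safe: high deductible gives 142 − 40 = 102; low deductible gives 40 − 21 = 19. No deviation. ✓
Risky: low deductible gives 40 − 25 = 15; high deductible gives 142 − 131 = 11. No deviation. ✓
Neither type gains from mimicking the other.

Yes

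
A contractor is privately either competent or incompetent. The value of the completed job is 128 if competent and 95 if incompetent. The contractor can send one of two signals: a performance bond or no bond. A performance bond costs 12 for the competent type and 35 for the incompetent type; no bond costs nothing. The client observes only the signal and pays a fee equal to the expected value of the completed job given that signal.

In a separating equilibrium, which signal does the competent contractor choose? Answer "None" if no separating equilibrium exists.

bond

Try competent → bond, incompetent → no bond:
  Under separation the client infers type exactly: bond → competent (pays 128), no bond → incompetent (pays 95).
  Competent: bond gives 128 − 12 = 116; no bond gives 95 − 0 = 95. No deviation. ✓
  Incompetent: no bond gives 95 − 0 = 95; bond gives 128 − 35 = 93. No deviation. ✓
Both hold — the competent type sends bond.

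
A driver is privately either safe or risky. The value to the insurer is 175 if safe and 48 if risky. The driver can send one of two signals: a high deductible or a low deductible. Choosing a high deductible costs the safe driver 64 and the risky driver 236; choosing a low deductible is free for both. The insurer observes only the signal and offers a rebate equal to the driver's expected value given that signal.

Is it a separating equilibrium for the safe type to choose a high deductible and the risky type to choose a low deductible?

Yes

If types separate, high deductible earns payment 175 and low deductible earns 48.
Safe: high deductible gives 175 − 64 = 111; low deductible gives 48 − 0 = 48. No deviation. ✓
Risky: low deductible gives 48 − 0 = 48; high deductible gives 175 − 236 = -61. No deviation. ✓
Neither type gains from mimicking the other.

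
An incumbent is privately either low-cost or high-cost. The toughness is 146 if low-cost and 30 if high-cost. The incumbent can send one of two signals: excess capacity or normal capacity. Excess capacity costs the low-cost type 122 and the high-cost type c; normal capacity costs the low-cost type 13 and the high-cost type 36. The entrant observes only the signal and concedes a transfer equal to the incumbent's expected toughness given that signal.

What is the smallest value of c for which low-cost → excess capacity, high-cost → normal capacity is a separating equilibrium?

152

Under separation: excess capacity → low-cost (pays 146); normal capacity → high-cost (pays 30).
Low-cost: 146 − 122 = 24 ≥ 30 − 13 = 17. Holds regardless of c. ✓
High-cost: 30 − 36 ≥ 146 − c, so c ≥ 146 − -6 = 152.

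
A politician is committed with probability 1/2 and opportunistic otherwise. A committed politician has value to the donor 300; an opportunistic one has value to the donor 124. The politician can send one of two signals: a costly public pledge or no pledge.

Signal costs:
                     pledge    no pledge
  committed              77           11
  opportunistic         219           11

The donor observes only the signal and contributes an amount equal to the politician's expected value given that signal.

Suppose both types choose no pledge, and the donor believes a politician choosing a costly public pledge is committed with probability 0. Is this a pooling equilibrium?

Yes

On the equilibrium path (no pledge) the donor holds the prior 1/2 and pays 1/2·300 + 1/2·124 = 212. Off-path (pledge) belief 0 gives 0·300 + 1·124 = 124.
Committed: no pledge gives 212 − 11 = 201; pledge gives 124 − 77 = 47. Stays. ✓
Opportunistic: no pledge gives 212 − 11 = 201; pledge gives 124 − 219 = -95. Stays. ✓
Beliefs are Bayes-consistent on-path and both types best-respond.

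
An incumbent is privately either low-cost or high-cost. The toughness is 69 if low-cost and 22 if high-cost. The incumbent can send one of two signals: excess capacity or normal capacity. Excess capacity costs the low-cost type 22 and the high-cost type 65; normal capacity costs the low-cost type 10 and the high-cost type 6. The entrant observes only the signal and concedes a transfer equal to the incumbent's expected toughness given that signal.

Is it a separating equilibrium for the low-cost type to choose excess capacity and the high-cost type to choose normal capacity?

Yes

Under separation the entrant infers type exactly: excess capacity → low-cost (pays 69), normal capacity → high-cost (pays 22).
Low-cost: excess capacity gives 69 − 22 = 47; normal capacity gives 22 − 10 = 12. No deviation. ✓
High-cost: normal capacity gives 22 − 6 = 16; excess capacity gives 69 − 65 = 4. No deviation. ✓
Neither type gains from mimicking the other.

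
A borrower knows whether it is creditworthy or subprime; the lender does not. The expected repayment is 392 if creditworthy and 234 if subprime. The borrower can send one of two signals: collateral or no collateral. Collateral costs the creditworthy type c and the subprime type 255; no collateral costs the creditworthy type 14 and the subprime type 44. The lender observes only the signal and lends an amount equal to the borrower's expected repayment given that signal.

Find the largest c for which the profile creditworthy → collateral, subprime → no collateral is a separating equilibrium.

172

Under separation: collateral → creditworthy (pays 392); no collateral → subprime (pays 234).
Subprime: 234 − 44 = 190 ≥ 392 − 255 = 137. Holds regardless of c. ✓
Creditworthy: 392 − c ≥ 234 − 14, so c ≤ 392 − 220 = 172.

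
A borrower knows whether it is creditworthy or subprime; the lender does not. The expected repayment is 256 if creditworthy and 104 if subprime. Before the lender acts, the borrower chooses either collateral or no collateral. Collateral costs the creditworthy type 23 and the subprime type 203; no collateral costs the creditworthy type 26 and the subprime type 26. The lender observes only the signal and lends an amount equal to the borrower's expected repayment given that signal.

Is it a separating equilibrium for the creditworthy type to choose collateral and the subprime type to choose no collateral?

Yes

If types separate, collateral earns payment 256 and no collateral earns 104.
Creditworthy: collateral gives 256 − 23 = 233; no collateral gives 104 − 26 = 78. No deviation. ✓
Subprime: no collateral gives 104 − 26 = 78; collateral gives 256 − 203 = 53. No deviation. ✓
Both incentive constraints hold.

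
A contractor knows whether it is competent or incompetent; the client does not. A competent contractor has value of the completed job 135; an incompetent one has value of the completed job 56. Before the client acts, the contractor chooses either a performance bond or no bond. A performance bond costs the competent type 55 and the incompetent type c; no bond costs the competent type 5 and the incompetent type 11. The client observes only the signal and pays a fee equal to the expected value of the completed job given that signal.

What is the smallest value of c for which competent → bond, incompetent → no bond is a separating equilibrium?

Under separation: bond → competent (pays 135); no bond → incompetent (pays 56).
Competent: 135 − 55 = 80 ≥ 56 − 5 = 51. Holds regardless of c. ✓
Incompetent: 56 − 11 ≥ 135 − c, so c ≥ 135 − 45 = 90.

90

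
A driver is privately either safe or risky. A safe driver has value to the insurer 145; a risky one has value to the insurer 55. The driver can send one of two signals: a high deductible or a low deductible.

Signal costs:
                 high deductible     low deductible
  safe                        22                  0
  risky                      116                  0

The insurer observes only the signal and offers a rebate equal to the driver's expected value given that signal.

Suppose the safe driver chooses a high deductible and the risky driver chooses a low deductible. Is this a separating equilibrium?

Yes

If types separate, high deductible earns payment 145 and low deductible earns 55.
Safe: high deductible gives 145 − 22 = 123; low deductible gives 55 − 0 = 55. No deviation. ✓
Risky: low deductible gives 55 − 0 = 55; high deductible gives 145 − 116 = 29. No deviation. ✓
Both incentive constraints hold.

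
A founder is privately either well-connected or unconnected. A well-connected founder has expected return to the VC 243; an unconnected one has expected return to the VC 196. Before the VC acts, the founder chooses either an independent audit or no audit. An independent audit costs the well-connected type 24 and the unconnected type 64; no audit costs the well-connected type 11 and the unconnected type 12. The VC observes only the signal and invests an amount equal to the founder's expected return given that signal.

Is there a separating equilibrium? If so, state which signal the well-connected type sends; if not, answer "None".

audit

Try well-connected → audit, unconnected → no audit:
  Under separation the VC infers type exactly: audit → well-connected (pays 243), no audit → unconnected (pays 196).
  Well-connected: audit gives 243 − 24 = 219; no audit gives 196 − 11 = 185. No deviation. ✓
  Unconnected: no audit gives 196 − 12 = 184; audit gives 243 − 64 = 179. No deviation. ✓
Both hold — the well-connected type sends audit.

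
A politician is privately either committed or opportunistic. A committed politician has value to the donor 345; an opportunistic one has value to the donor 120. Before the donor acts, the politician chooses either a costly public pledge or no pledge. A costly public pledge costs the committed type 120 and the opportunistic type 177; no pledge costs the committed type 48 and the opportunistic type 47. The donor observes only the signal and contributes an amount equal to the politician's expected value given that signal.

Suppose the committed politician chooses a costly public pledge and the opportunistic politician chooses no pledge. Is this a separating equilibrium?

Under separation the donor infers type exactly: pledge → committed (pays 345), no pledge → opportunistic (pays 120).
Committed: pledge gives 345 − 120 = 225; no pledge gives 120 − 48 = 72. No deviation. ✓
Opportunistic: no pledge gives 120 − 47 = 73; pledge gives 345 − 177 = 168. Would deviate. ✗

No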